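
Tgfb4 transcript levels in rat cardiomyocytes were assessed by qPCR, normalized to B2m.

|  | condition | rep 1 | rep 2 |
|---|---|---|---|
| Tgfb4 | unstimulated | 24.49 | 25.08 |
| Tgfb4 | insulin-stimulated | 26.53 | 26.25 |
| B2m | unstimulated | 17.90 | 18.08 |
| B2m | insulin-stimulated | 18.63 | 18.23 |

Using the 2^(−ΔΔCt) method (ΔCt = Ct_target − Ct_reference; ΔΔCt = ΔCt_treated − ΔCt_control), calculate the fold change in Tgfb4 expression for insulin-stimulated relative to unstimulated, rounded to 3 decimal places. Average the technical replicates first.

0.446

Mean Ct: Tgfb4 unstimulated 24.785; Tgfb4 insulin-stimulated 26.390; B2m unstimulated 17.990; B2m insulin-stimulated 18.430
ΔCt(unstimulated) = 24.785 − 17.990 = 6.795
ΔCt(insulin-stimulated) = 26.390 − 18.430 = 7.960
ΔΔCt = 7.960 − 6.795 = 1.165
Fold change = 2^(−1.165) = 0.4460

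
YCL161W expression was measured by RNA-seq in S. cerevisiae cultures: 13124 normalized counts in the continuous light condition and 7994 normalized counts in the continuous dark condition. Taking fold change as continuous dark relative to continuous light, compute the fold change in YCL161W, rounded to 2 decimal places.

0.61

Fold change = 7994 / 13124 = 0.609
YCL161W is downregulated.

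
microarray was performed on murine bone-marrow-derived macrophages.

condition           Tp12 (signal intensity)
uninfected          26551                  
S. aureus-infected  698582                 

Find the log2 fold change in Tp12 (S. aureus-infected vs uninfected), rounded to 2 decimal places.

4.72

Fold change = 698582 / 26551 = 26.3109
log2(26.3109) = 4.718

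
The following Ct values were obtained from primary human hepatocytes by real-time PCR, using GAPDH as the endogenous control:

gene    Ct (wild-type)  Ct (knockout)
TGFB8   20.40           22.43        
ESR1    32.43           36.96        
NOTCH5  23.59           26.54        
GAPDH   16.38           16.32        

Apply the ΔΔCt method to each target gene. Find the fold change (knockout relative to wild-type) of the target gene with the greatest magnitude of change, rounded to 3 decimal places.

0.042

TGFB8: ΔΔCt = (22.43−16.32) − (20.40−16.38) = 6.11 − 4.02 = 2.09; fold change = 2^-2.09 = 0.235
ESR1: ΔΔCt = (36.96−16.32) − (32.43−16.38) = 20.64 − 16.05 = 4.59; fold change = 2^-4.59 = 0.042
NOTCH5: ΔΔCt = (26.54−16.32) − (23.59−16.38) = 10.22 − 7.21 = 3.01; fold change = 2^-3.01 = 0.124
ESR1 has the largest |ΔΔCt| = 4.59.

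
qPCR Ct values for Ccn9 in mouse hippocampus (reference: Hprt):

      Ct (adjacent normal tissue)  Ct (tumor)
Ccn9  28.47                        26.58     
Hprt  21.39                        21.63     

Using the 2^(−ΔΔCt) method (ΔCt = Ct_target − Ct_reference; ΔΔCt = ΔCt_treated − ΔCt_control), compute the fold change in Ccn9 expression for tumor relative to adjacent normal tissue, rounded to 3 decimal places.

4.377

ΔCt(adjacent normal tissue) = 28.470 − 21.390 = 7.080
ΔCt(tumor) = 26.580 − 21.630 = 4.950
ΔΔCt = 4.950 − 7.080 = -2.130
Fold change = 2^(−(-2.130)) = 2^2.130 = 4.3772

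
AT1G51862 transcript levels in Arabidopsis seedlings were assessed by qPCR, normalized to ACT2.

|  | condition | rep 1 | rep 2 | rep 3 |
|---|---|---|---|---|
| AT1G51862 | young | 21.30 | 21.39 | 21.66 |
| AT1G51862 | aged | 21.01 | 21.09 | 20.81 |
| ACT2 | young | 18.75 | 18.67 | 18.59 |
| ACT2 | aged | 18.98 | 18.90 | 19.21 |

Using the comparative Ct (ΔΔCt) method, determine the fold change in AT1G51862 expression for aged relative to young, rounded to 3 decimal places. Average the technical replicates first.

Mean Ct: AT1G51862 young 21.450; AT1G51862 aged 20.970; ACT2 young 18.670; ACT2 aged 19.030
ΔCt(young) = 21.450 − 18.670 = 2.780
ΔCt(aged) = 20.970 − 19.030 = 1.940
ΔΔCt = 1.940 − 2.780 = -0.840
Fold change = 2^(−(-0.840)) = 2^0.840 = 1.7901

1.790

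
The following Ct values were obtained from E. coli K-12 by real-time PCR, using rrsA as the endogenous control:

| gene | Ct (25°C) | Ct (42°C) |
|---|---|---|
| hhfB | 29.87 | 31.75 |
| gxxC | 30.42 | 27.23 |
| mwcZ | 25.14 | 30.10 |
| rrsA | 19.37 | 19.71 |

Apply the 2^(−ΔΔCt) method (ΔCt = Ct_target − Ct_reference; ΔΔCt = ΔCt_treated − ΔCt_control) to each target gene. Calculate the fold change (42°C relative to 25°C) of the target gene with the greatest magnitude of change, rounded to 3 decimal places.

0.041

hhfB: ΔΔCt = (31.75−19.71) − (29.87−19.37) = 12.04 − 10.50 = 1.54; fold change = 2^-1.54 = 0.344
gxxC: ΔΔCt = (27.23−19.71) − (30.42−19.37) = 7.52 − 11.05 = -3.53; fold change = 2^3.53 = 11.551
mwcZ: ΔΔCt = (30.10−19.71) − (25.14−19.37) = 10.39 − 5.77 = 4.62; fold change = 2^-4.62 = 0.041
mwcZ has the largest |ΔΔCt| = 4.62.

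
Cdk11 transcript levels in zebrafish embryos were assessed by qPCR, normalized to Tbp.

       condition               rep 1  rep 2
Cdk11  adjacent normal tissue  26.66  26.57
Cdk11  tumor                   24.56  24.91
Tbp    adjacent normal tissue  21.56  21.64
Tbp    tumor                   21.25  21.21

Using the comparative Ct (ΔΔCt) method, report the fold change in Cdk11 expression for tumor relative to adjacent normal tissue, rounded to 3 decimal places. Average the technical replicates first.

2.848

Mean Ct: Cdk11 adjacent normal tissue 26.615; Cdk11 tumor 24.735; Tbp adjacent normal tissue 21.600; Tbp tumor 21.230
ΔCt(adjacent normal tissue) = 26.615 − 21.600 = 5.015
ΔCt(tumor) = 24.735 − 21.230 = 3.505
ΔΔCt = 3.505 − 5.015 = -1.510
Fold change = 2^(−(-1.510)) = 2^1.510 = 2.8481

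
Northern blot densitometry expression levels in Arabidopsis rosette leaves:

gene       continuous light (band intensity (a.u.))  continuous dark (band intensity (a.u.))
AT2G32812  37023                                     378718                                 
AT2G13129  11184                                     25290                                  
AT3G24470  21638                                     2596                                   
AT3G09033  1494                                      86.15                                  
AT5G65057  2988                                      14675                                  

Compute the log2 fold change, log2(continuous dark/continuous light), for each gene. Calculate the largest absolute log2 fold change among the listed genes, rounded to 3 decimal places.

log2(378718/37023) = 3.355  (AT2G32812)
log2(25290/11184) = 1.177  (AT2G13129)
log2(2596/21638) = -3.059  (AT3G24470)
log2(86.15/1494) = -4.116  (AT3G09033)
log2(14675/2988) = 2.296  (AT5G65057)
The largest magnitude belongs to AT3G09033.

4.116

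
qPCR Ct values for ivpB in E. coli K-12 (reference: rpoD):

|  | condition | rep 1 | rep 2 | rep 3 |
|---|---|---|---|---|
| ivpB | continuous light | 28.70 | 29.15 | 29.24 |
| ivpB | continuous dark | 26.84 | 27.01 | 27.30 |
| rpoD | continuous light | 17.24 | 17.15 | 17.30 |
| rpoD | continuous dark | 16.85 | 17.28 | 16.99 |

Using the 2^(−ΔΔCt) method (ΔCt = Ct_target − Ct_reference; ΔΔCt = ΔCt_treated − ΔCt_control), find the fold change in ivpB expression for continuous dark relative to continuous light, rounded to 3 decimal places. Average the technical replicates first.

Mean Ct: ivpB continuous light 29.030; ivpB continuous dark 27.050; rpoD continuous light 17.230; rpoD continuous dark 17.040
ΔCt(continuous light) = 29.030 − 17.230 = 11.800
ΔCt(continuous dark) = 27.050 − 17.040 = 10.010
ΔΔCt = 10.010 − 11.800 = -1.790
Fold change = 2^(−(-1.790)) = 2^1.790 = 3.4581

3.458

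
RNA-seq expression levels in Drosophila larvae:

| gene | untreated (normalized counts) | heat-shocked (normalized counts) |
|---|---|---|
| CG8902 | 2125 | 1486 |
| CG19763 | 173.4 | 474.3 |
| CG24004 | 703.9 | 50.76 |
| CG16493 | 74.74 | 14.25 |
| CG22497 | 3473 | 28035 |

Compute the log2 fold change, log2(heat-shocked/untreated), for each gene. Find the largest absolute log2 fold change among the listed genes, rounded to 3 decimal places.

log2(1486/2125) = -0.516  (CG8902)
log2(474.3/173.4) = 1.452  (CG19763)
log2(50.76/703.9) = -3.794  (CG24004)
log2(14.25/74.74) = -2.391  (CG16493)
log2(28035/3473) = 3.013  (CG22497)
The largest magnitude belongs to CG24004.

3.794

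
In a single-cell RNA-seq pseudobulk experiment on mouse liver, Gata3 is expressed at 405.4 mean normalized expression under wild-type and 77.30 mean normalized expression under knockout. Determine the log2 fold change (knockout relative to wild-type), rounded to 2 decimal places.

-2.39

Fold change = 77.30 / 405.4 = 0.1907
log2(0.1907) = -2.391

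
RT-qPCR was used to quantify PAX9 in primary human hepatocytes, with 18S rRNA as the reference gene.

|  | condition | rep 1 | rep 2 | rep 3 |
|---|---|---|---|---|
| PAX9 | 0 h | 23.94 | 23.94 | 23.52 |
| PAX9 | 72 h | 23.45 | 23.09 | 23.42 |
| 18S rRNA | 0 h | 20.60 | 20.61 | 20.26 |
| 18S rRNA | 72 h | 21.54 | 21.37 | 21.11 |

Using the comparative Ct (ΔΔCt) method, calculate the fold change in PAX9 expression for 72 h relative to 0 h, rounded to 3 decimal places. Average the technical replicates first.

2.514

Mean Ct: PAX9 0 h 23.800; PAX9 72 h 23.320; 18S rRNA 0 h 20.490; 18S rRNA 72 h 21.340
ΔCt(0 h) = 23.800 − 20.490 = 3.310
ΔCt(72 h) = 23.320 − 21.340 = 1.980
ΔΔCt = 1.980 − 3.310 = -1.330
Fold change = 2^(−(-1.330)) = 2^1.330 = 2.5140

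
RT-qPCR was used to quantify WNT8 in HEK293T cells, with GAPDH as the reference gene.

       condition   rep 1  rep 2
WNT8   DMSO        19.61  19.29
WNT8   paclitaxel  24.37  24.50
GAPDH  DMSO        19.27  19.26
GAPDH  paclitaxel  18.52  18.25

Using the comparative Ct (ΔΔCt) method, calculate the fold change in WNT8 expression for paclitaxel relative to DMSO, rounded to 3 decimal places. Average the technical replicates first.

0.017

Mean Ct: WNT8 DMSO 19.450; WNT8 paclitaxel 24.435; GAPDH DMSO 19.265; GAPDH paclitaxel 18.385
ΔCt(DMSO) = 19.450 − 19.265 = 0.185
ΔCt(paclitaxel) = 24.435 − 18.385 = 6.050
ΔΔCt = 6.050 − 0.185 = 5.865
Fold change = 2^(−5.865) = 0.0172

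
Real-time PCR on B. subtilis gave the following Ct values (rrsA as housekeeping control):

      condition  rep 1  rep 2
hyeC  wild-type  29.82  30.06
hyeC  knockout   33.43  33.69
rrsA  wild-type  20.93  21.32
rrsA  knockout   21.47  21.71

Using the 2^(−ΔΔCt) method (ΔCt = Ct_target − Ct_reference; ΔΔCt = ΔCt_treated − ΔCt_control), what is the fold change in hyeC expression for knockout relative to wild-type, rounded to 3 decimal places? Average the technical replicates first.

Mean Ct: hyeC wild-type 29.940; hyeC knockout 33.560; rrsA wild-type 21.125; rrsA knockout 21.590
ΔCt(wild-type) = 29.940 − 21.125 = 8.815
ΔCt(knockout) = 33.560 − 21.590 = 11.970
ΔΔCt = 11.970 − 8.815 = 3.155
Fold change = 2^(−3.155) = 0.1123

0.112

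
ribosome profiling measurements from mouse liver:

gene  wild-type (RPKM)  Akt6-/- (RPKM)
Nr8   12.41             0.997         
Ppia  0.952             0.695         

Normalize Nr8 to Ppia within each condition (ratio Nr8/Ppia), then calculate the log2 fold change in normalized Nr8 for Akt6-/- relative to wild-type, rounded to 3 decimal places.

Nr8/Ppia (wild-type) = 12.41 / 0.952 = 13.036
Nr8/Ppia (Akt6-/-) = 0.997 / 0.695 = 1.4345
Fold change = 1.4345 / 13.036 = 0.1100
log2(0.1100) = -3.1838

-3.184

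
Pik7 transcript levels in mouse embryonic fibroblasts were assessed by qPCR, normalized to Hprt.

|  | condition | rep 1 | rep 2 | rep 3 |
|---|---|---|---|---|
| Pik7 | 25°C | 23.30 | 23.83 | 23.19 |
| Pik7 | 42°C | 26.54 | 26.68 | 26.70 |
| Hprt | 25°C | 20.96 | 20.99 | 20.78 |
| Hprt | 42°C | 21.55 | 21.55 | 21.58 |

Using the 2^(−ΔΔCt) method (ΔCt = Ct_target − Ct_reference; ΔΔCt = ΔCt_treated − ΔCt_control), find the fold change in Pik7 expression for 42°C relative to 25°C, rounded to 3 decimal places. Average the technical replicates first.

0.171

Mean Ct: Pik7 25°C 23.440; Pik7 42°C 26.640; Hprt 25°C 20.910; Hprt 42°C 21.560
ΔCt(25°C) = 23.440 − 20.910 = 2.530
ΔCt(42°C) = 26.640 − 21.560 = 5.080
ΔΔCt = 5.080 − 2.530 = 2.550
Fold change = 2^(−2.550) = 0.1708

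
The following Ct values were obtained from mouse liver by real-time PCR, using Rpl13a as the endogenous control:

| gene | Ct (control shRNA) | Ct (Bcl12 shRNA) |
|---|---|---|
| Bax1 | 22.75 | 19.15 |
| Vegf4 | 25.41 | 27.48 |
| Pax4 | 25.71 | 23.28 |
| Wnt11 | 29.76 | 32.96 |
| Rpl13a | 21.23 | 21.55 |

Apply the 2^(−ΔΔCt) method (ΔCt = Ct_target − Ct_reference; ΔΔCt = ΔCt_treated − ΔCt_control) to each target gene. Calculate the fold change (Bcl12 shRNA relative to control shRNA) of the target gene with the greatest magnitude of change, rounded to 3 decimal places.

15.137

Bax1: ΔΔCt = (19.15−21.55) − (22.75−21.23) = -2.40 − 1.52 = -3.92; fold change = 2^3.92 = 15.137
Vegf4: ΔΔCt = (27.48−21.55) − (25.41−21.23) = 5.93 − 4.18 = 1.75; fold change = 2^-1.75 = 0.297
Pax4: ΔΔCt = (23.28−21.55) − (25.71−21.23) = 1.73 − 4.48 = -2.75; fold change = 2^2.75 = 6.727
Wnt11: ΔΔCt = (32.96−21.55) − (29.76−21.23) = 11.41 − 8.53 = 2.88; fold change = 2^-2.88 = 0.136
Bax1 has the largest |ΔΔCt| = 3.92.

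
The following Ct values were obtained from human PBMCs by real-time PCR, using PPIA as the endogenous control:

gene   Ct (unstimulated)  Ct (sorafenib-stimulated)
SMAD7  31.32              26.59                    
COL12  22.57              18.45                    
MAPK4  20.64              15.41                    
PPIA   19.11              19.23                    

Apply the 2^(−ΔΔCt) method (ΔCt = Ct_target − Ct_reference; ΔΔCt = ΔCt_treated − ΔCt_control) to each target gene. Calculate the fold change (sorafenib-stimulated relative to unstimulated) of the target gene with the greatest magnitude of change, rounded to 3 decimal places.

40.786

SMAD7: ΔΔCt = (26.59−19.23) − (31.32−19.11) = 7.36 − 12.21 = -4.85; fold change = 2^4.85 = 28.840
COL12: ΔΔCt = (18.45−19.23) − (22.57−19.11) = -0.78 − 3.46 = -4.24; fold change = 2^4.24 = 18.896
MAPK4: ΔΔCt = (15.41−19.23) − (20.64−19.11) = -3.82 − 1.53 = -5.35; fold change = 2^5.35 = 40.786
MAPK4 has the largest |ΔΔCt| = 5.35.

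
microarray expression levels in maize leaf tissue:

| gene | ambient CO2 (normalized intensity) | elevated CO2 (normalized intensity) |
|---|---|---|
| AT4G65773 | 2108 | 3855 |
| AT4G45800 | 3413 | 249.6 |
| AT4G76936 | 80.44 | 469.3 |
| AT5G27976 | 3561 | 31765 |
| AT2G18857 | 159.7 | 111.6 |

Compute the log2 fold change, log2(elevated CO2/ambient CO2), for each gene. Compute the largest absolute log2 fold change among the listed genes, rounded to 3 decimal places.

3.773

log2(3855/2108) = 0.871  (AT4G65773)
log2(249.6/3413) = -3.773  (AT4G45800)
log2(469.3/80.44) = 2.545  (AT4G76936)
log2(31765/3561) = 3.157  (AT5G27976)
log2(111.6/159.7) = -0.517  (AT2G18857)
The largest magnitude belongs to AT4G45800.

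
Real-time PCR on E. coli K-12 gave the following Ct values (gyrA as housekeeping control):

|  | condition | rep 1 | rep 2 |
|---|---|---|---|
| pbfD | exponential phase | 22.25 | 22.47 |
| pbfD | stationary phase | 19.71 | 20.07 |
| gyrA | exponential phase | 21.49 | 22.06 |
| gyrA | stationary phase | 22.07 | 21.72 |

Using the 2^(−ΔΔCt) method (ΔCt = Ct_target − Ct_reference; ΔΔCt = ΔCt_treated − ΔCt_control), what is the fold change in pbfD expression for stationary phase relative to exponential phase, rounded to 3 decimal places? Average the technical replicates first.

6.021

Mean Ct: pbfD exponential phase 22.360; pbfD stationary phase 19.890; gyrA exponential phase 21.775; gyrA stationary phase 21.895
ΔCt(exponential phase) = 22.360 − 21.775 = 0.585
ΔCt(stationary phase) = 19.890 − 21.895 = -2.005
ΔΔCt = -2.005 − 0.585 = -2.590
Fold change = 2^(−(-2.590)) = 2^2.590 = 6.0210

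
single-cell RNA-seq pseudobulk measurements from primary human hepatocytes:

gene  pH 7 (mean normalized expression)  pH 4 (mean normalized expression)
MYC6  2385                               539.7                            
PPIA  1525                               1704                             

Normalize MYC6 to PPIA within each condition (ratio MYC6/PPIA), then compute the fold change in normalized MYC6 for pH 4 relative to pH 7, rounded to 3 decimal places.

0.203

MYC6/PPIA (pH 7) = 2385 / 1525 = 1.5639
MYC6/PPIA (pH 4) = 539.7 / 1704 = 0.31673
Fold change = 0.31673 / 1.5639 = 0.2025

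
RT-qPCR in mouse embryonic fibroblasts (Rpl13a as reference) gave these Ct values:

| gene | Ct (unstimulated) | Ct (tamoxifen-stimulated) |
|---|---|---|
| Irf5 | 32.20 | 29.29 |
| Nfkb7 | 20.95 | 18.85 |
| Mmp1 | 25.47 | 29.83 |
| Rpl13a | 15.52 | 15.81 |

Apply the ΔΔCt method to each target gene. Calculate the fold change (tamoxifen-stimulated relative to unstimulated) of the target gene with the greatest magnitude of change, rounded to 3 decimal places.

Irf5: ΔΔCt = (29.29−15.81) − (32.20−15.52) = 13.48 − 16.68 = -3.20; fold change = 2^3.20 = 9.190
Nfkb7: ΔΔCt = (18.85−15.81) − (20.95−15.52) = 3.04 − 5.43 = -2.39; fold change = 2^2.39 = 5.242
Mmp1: ΔΔCt = (29.83−15.81) − (25.47−15.52) = 14.02 − 9.95 = 4.07; fold change = 2^-4.07 = 0.060
Mmp1 has the largest |ΔΔCt| = 4.07.

0.060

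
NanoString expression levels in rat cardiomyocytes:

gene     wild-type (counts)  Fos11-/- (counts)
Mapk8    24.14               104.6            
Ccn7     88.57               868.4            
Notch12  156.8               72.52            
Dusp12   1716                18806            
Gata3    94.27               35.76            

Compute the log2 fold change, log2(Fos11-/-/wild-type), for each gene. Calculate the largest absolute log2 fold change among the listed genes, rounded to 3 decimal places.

log2(104.6/24.14) = 2.115  (Mapk8)
log2(868.4/88.57) = 3.293  (Ccn7)
log2(72.52/156.8) = -1.112  (Notch12)
log2(18806/1716) = 3.454  (Dusp12)
log2(35.76/94.27) = -1.398  (Gata3)
The largest magnitude belongs to Dusp12.

3.454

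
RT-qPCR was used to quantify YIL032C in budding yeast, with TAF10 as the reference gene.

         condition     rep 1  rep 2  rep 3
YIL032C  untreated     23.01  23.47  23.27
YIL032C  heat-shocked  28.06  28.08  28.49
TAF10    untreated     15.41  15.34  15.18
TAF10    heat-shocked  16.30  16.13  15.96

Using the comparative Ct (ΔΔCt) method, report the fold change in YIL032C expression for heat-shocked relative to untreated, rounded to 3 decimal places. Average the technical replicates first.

0.057

Mean Ct: YIL032C untreated 23.250; YIL032C heat-shocked 28.210; TAF10 untreated 15.310; TAF10 heat-shocked 16.130
ΔCt(untreated) = 23.250 − 15.310 = 7.940
ΔCt(heat-shocked) = 28.210 − 16.130 = 12.080
ΔΔCt = 12.080 − 7.940 = 4.140
Fold change = 2^(−4.140) = 0.0567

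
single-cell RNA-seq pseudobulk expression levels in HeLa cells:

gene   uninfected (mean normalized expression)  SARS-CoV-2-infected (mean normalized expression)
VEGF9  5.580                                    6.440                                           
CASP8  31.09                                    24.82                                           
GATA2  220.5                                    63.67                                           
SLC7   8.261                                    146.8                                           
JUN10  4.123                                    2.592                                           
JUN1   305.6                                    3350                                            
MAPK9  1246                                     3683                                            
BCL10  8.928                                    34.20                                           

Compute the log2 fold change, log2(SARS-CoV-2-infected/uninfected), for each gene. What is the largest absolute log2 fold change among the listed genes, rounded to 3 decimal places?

log2(6.440/5.580) = 0.207  (VEGF9)
log2(24.82/31.09) = -0.325  (CASP8)
log2(63.67/220.5) = -1.792  (GATA2)
log2(146.8/8.261) = 4.151  (SLC7)
log2(2.592/4.123) = -0.670  (JUN10)
log2(3350/305.6) = 3.454  (JUN1)
log2(3683/1246) = 1.564  (MAPK9)
log2(34.20/8.928) = 1.938  (BCL10)
The largest magnitude belongs to SLC7.

4.151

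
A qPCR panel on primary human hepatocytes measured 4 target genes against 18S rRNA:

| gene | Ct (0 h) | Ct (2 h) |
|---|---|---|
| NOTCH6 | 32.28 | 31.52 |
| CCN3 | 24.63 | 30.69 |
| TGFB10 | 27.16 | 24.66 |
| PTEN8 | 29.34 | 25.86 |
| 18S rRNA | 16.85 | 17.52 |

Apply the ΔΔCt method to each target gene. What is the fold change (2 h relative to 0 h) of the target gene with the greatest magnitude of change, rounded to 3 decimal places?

NOTCH6: ΔΔCt = (31.52−17.52) − (32.28−16.85) = 14.00 − 15.43 = -1.43; fold change = 2^1.43 = 2.694
CCN3: ΔΔCt = (30.69−17.52) − (24.63−16.85) = 13.17 − 7.78 = 5.39; fold change = 2^-5.39 = 0.024
TGFB10: ΔΔCt = (24.66−17.52) − (27.16−16.85) = 7.14 − 10.31 = -3.17; fold change = 2^3.17 = 9.000
PTEN8: ΔΔCt = (25.86−17.52) − (29.34−16.85) = 8.34 − 12.49 = -4.15; fold change = 2^4.15 = 17.753
CCN3 has the largest |ΔΔCt| = 5.39.

0.024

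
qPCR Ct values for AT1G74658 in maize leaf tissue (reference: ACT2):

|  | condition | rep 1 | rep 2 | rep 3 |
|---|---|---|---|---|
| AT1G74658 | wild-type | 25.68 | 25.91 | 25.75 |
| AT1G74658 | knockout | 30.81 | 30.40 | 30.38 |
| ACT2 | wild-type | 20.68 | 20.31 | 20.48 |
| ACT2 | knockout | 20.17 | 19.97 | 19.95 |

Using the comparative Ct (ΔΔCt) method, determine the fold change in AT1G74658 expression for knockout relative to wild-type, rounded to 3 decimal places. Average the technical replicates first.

0.027

Mean Ct: AT1G74658 wild-type 25.780; AT1G74658 knockout 30.530; ACT2 wild-type 20.490; ACT2 knockout 20.030
ΔCt(wild-type) = 25.780 − 20.490 = 5.290
ΔCt(knockout) = 30.530 − 20.030 = 10.500
ΔΔCt = 10.500 − 5.290 = 5.210
Fold change = 2^(−5.210) = 0.0270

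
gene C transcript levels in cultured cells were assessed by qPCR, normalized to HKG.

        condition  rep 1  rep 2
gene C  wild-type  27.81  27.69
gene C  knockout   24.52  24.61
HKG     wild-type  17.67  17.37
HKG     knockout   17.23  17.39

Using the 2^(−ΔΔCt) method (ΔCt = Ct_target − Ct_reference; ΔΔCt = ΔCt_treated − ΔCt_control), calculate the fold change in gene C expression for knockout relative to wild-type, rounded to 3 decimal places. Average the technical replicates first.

Mean Ct: gene C wild-type 27.750; gene C knockout 24.565; HKG wild-type 17.520; HKG knockout 17.310
ΔCt(wild-type) = 27.750 − 17.520 = 10.230
ΔCt(knockout) = 24.565 − 17.310 = 7.255
ΔΔCt = 7.255 − 10.230 = -2.975
Fold change = 2^(−(-2.975)) = 2^2.975 = 7.8626

7.863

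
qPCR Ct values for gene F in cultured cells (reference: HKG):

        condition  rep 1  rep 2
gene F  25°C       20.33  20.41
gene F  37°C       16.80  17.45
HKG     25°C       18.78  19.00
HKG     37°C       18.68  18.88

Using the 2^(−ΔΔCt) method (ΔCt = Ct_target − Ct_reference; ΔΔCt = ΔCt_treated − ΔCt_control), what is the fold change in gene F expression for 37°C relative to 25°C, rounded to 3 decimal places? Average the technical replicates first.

8.785

Mean Ct: gene F 25°C 20.370; gene F 37°C 17.125; HKG 25°C 18.890; HKG 37°C 18.780
ΔCt(25°C) = 20.370 − 18.890 = 1.480
ΔCt(37°C) = 17.125 − 18.780 = -1.655
ΔΔCt = -1.655 − 1.480 = -3.135
Fold change = 2^(−(-3.135)) = 2^3.135 = 8.7847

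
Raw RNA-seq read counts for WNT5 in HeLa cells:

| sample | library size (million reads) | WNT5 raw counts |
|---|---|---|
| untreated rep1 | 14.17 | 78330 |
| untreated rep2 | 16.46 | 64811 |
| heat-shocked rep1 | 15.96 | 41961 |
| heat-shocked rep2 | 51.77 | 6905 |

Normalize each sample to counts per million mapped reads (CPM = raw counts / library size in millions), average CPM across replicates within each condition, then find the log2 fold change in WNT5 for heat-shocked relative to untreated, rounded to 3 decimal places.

CPM(untreated rep1) = 78330 / 14.17 = 5527.8758
CPM(untreated rep2) = 64811 / 16.46 = 3937.4848
CPM(heat-shocked rep1) = 41961 / 15.96 = 2629.1353
CPM(heat-shocked rep2) = 6905 / 51.77 = 133.3784
mean CPM(untreated) = 4732.6803; mean CPM(heat-shocked) = 1381.2569
Fold change = 1381.2569 / 4732.6803 = 0.29186
log2(0.29186) = -1.7767

-1.777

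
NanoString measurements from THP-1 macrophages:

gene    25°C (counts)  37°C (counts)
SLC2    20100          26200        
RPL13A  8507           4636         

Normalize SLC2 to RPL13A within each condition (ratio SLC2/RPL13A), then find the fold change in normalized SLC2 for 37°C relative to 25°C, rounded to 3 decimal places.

2.392

SLC2/RPL13A (25°C) = 20100 / 8507 = 2.3628
SLC2/RPL13A (37°C) = 26200 / 4636 = 5.6514
Fold change = 5.6514 / 2.3628 = 2.3919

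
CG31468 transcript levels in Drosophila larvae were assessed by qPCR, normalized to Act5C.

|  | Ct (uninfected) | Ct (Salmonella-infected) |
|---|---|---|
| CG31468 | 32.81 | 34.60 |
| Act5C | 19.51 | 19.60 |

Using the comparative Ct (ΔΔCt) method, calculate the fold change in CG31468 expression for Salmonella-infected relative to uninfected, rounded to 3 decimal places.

ΔCt(uninfected) = 32.810 − 19.510 = 13.300
ΔCt(Salmonella-infected) = 34.600 − 19.600 = 15.000
ΔΔCt = 15.000 − 13.300 = 1.700
Fold change = 2^(−1.700) = 0.3078

0.308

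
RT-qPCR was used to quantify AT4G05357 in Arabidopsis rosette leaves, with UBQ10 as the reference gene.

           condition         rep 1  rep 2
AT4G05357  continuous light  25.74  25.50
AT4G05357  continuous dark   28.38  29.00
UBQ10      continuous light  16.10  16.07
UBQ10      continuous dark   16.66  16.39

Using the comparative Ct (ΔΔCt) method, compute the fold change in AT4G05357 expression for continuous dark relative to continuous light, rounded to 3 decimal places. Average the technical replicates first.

0.162

Mean Ct: AT4G05357 continuous light 25.620; AT4G05357 continuous dark 28.690; UBQ10 continuous light 16.085; UBQ10 continuous dark 16.525
ΔCt(continuous light) = 25.620 − 16.085 = 9.535
ΔCt(continuous dark) = 28.690 − 16.525 = 12.165
ΔΔCt = 12.165 − 9.535 = 2.630
Fold change = 2^(−2.630) = 0.1615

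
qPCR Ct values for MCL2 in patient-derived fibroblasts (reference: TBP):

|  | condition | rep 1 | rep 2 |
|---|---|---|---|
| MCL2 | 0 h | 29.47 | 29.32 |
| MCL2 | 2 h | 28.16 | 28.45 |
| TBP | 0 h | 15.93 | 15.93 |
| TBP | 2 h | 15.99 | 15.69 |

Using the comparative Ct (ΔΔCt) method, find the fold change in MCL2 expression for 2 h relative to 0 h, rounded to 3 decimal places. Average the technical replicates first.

2.000

Mean Ct: MCL2 0 h 29.395; MCL2 2 h 28.305; TBP 0 h 15.930; TBP 2 h 15.840
ΔCt(0 h) = 29.395 − 15.930 = 13.465
ΔCt(2 h) = 28.305 − 15.840 = 12.465
ΔΔCt = 12.465 − 13.465 = -1.000
Fold change = 2^(−(-1.000)) = 2^1.000 = 2.0000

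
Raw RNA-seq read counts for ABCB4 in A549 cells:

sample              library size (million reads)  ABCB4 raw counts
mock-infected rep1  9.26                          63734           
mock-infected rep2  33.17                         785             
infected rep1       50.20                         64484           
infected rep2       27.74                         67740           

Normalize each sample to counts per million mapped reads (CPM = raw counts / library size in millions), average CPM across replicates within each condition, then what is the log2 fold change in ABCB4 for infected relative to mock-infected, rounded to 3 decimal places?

-0.890

CPM(mock-infected rep1) = 63734 / 9.26 = 6882.7214
CPM(mock-infected rep2) = 785 / 33.17 = 23.6660
CPM(infected rep1) = 64484 / 50.20 = 1284.5418
CPM(infected rep2) = 67740 / 27.74 = 2441.9611
mean CPM(mock-infected) = 3453.1937; mean CPM(infected) = 1863.2514
Fold change = 1863.2514 / 3453.1937 = 0.53957
log2(0.53957) = -0.8901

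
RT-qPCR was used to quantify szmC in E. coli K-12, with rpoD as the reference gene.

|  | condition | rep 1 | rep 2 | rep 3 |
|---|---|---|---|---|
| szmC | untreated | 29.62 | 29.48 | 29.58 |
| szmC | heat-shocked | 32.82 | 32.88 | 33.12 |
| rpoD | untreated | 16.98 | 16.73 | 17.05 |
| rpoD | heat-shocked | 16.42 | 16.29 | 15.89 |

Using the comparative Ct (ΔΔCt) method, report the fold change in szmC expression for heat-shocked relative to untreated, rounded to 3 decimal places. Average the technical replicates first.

Mean Ct: szmC untreated 29.560; szmC heat-shocked 32.940; rpoD untreated 16.920; rpoD heat-shocked 16.200
ΔCt(untreated) = 29.560 − 16.920 = 12.640
ΔCt(heat-shocked) = 32.940 − 16.200 = 16.740
ΔΔCt = 16.740 − 12.640 = 4.100
Fold change = 2^(−4.100) = 0.0583

0.058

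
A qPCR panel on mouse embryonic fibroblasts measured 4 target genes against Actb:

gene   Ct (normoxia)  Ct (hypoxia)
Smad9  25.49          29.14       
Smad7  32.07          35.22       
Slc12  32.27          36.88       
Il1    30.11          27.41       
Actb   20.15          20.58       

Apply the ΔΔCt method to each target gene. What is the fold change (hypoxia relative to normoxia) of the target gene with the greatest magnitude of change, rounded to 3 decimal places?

Smad9: ΔΔCt = (29.14−20.58) − (25.49−20.15) = 8.56 − 5.34 = 3.22; fold change = 2^-3.22 = 0.107
Smad7: ΔΔCt = (35.22−20.58) − (32.07−20.15) = 14.64 − 11.92 = 2.72; fold change = 2^-2.72 = 0.152
Slc12: ΔΔCt = (36.88−20.58) − (32.27−20.15) = 16.30 − 12.12 = 4.18; fold change = 2^-4.18 = 0.055
Il1: ΔΔCt = (27.41−20.58) − (30.11−20.15) = 6.83 − 9.96 = -3.13; fold change = 2^3.13 = 8.754
Slc12 has the largest |ΔΔCt| = 4.18.

0.055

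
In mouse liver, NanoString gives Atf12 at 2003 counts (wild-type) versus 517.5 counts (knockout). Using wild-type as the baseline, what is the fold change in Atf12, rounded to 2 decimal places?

Fold change = 517.5 / 2003 = 0.258
Atf12 is downregulated.

0.26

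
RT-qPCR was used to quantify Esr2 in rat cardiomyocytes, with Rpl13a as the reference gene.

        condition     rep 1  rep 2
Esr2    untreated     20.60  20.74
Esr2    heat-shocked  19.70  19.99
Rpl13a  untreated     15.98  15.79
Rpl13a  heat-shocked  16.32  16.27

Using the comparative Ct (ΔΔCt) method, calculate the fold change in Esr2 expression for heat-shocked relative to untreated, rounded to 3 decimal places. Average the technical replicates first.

Mean Ct: Esr2 untreated 20.670; Esr2 heat-shocked 19.845; Rpl13a untreated 15.885; Rpl13a heat-shocked 16.295
ΔCt(untreated) = 20.670 − 15.885 = 4.785
ΔCt(heat-shocked) = 19.845 − 16.295 = 3.550
ΔΔCt = 3.550 − 4.785 = -1.235
Fold change = 2^(−(-1.235)) = 2^1.235 = 2.3538

2.354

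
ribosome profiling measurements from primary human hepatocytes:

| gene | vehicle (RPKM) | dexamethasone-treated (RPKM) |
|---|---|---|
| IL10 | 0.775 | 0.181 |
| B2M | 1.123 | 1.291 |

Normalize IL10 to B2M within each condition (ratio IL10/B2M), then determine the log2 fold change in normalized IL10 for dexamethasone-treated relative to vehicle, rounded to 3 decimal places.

IL10/B2M (vehicle) = 0.775 / 1.123 = 0.69012
IL10/B2M (dexamethasone-treated) = 0.181 / 1.291 = 0.1402
Fold change = 0.1402 / 0.69012 = 0.2032
log2(0.2032) = -2.2993

-2.299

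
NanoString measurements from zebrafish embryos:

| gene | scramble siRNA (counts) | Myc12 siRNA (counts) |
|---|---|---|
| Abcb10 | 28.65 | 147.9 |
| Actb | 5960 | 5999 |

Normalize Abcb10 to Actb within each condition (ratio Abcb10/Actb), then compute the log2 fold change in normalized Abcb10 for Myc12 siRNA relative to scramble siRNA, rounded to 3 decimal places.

2.359

Abcb10/Actb (scramble siRNA) = 28.65 / 5960 = 0.004807
Abcb10/Actb (Myc12 siRNA) = 147.9 / 5999 = 0.024654
Fold change = 0.024654 / 0.004807 = 5.1287
log2(5.1287) = 2.3586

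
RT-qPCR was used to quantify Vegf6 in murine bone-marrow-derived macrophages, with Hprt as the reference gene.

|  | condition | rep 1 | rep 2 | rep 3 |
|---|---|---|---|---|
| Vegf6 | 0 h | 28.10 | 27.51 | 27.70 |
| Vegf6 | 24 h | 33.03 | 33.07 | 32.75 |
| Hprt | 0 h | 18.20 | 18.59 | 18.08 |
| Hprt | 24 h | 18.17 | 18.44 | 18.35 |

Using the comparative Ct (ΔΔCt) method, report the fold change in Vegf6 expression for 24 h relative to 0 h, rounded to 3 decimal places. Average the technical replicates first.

0.028

Mean Ct: Vegf6 0 h 27.770; Vegf6 24 h 32.950; Hprt 0 h 18.290; Hprt 24 h 18.320
ΔCt(0 h) = 27.770 − 18.290 = 9.480
ΔCt(24 h) = 32.950 − 18.320 = 14.630
ΔΔCt = 14.630 − 9.480 = 5.150
Fold change = 2^(−5.150) = 0.0282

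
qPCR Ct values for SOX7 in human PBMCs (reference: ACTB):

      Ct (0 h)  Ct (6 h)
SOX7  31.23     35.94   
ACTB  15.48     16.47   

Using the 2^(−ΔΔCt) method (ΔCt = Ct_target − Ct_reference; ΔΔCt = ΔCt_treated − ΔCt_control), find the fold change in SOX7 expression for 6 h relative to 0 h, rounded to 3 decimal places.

0.076

ΔCt(0 h) = 31.230 − 15.480 = 15.750
ΔCt(6 h) = 35.940 − 16.470 = 19.470
ΔΔCt = 19.470 − 15.750 = 3.720
Fold change = 2^(−3.720) = 0.0759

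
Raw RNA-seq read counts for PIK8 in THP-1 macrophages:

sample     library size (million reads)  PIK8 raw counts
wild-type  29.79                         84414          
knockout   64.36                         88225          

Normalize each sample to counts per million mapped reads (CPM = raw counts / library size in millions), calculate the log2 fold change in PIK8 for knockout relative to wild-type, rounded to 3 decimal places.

CPM(wild-type) = 84414 / 29.79 = 2833.6354
CPM(knockout) = 88225 / 64.36 = 1370.8048
Fold change = 1370.8048 / 2833.6354 = 0.48376
log2(0.48376) = -1.0476

-1.048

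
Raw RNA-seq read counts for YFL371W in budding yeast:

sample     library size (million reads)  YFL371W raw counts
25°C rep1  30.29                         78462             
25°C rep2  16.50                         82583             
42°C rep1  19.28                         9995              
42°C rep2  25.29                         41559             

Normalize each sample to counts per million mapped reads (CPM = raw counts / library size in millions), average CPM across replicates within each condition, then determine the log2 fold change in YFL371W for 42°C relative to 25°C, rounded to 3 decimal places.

CPM(25°C rep1) = 78462 / 30.29 = 2590.3599
CPM(25°C rep2) = 82583 / 16.50 = 5005.0303
CPM(42°C rep1) = 9995 / 19.28 = 518.4129
CPM(42°C rep2) = 41559 / 25.29 = 1643.2977
mean CPM(25°C) = 3797.6951; mean CPM(42°C) = 1080.8553
Fold change = 1080.8553 / 3797.6951 = 0.28461
log2(0.28461) = -1.8130

-1.813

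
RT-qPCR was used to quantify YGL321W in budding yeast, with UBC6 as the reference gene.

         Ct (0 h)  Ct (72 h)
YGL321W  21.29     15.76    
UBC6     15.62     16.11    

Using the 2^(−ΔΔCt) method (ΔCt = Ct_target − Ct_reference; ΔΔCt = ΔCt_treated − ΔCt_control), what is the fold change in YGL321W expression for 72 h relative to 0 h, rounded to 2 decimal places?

64.89

ΔCt(0 h) = 21.290 − 15.620 = 5.670
ΔCt(72 h) = 15.760 − 16.110 = -0.350
ΔΔCt = -0.350 − 5.670 = -6.020
Fold change = 2^(−(-6.020)) = 2^6.020 = 64.893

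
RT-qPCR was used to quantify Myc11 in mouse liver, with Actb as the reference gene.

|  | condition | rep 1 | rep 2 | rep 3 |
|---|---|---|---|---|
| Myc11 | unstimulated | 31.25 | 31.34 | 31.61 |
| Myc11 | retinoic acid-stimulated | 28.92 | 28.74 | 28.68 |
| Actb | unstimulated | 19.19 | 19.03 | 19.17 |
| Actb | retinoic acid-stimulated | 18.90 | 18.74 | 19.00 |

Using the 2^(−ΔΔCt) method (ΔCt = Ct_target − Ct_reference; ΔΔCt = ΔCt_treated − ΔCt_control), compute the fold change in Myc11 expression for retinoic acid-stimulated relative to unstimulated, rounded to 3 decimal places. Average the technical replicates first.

Mean Ct: Myc11 unstimulated 31.400; Myc11 retinoic acid-stimulated 28.780; Actb unstimulated 19.130; Actb retinoic acid-stimulated 18.880
ΔCt(unstimulated) = 31.400 − 19.130 = 12.270
ΔCt(retinoic acid-stimulated) = 28.780 − 18.880 = 9.900
ΔΔCt = 9.900 − 12.270 = -2.370
Fold change = 2^(−(-2.370)) = 2^2.370 = 5.1694

5.169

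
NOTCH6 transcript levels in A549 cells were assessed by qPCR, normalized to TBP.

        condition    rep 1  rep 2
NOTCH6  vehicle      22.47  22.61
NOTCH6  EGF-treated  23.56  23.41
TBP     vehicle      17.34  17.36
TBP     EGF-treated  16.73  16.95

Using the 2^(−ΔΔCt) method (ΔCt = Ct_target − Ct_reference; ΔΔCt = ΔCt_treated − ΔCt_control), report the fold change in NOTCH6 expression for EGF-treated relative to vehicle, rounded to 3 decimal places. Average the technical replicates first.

0.365

Mean Ct: NOTCH6 vehicle 22.540; NOTCH6 EGF-treated 23.485; TBP vehicle 17.350; TBP EGF-treated 16.840
ΔCt(vehicle) = 22.540 − 17.350 = 5.190
ΔCt(EGF-treated) = 23.485 − 16.840 = 6.645
ΔΔCt = 6.645 − 5.190 = 1.455
Fold change = 2^(−1.455) = 0.3648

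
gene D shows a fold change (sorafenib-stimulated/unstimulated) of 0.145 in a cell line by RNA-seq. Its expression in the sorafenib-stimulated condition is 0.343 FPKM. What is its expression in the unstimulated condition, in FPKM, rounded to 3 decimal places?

2.366

unstimulated expression = 0.343 / 0.145 = 2.366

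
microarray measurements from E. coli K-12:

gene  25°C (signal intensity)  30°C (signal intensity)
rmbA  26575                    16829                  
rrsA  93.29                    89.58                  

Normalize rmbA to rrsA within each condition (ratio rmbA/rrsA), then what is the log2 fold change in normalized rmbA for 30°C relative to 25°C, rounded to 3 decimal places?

-0.601

rmbA/rrsA (25°C) = 26575 / 93.29 = 284.86
rmbA/rrsA (30°C) = 16829 / 89.58 = 187.87
Fold change = 187.87 / 284.86 = 0.6595
log2(0.6595) = -0.6006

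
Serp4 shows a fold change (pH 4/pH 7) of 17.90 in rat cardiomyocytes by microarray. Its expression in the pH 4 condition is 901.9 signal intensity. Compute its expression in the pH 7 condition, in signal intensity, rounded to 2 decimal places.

50.39

pH 7 expression = 901.9 / 17.90 = 50.39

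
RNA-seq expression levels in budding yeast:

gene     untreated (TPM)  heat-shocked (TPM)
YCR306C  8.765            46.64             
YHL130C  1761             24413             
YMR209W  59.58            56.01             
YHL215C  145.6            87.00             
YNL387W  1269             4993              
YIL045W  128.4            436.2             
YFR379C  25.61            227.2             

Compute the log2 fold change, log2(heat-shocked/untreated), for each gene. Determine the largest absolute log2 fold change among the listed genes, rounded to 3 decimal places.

log2(46.64/8.765) = 2.412  (YCR306C)
log2(24413/1761) = 3.793  (YHL130C)
log2(56.01/59.58) = -0.089  (YMR209W)
log2(87.00/145.6) = -0.743  (YHL215C)
log2(4993/1269) = 1.976  (YNL387W)
log2(436.2/128.4) = 1.764  (YIL045W)
log2(227.2/25.61) = 3.149  (YFR379C)
The largest magnitude belongs to YHL130C.

3.793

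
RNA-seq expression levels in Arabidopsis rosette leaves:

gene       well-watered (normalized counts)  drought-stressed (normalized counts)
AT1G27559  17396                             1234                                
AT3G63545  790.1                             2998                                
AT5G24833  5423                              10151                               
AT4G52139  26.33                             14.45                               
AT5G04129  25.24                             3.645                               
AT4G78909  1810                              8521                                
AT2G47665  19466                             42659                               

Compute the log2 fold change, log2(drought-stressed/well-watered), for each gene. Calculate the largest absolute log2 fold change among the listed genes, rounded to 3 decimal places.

3.817

log2(1234/17396) = -3.817  (AT1G27559)
log2(2998/790.1) = 1.924  (AT3G63545)
log2(10151/5423) = 0.904  (AT5G24833)
log2(14.45/26.33) = -0.866  (AT4G52139)
log2(3.645/25.24) = -2.792  (AT5G04129)
log2(8521/1810) = 2.235  (AT4G78909)
log2(42659/19466) = 1.132  (AT2G47665)
The largest magnitude belongs to AT1G27559.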